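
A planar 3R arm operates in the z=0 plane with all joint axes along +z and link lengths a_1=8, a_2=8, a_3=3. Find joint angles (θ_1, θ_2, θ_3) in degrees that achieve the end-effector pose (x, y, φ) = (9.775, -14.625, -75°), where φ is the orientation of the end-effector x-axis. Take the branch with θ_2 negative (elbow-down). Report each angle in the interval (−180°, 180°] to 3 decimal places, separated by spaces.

-29.998 -45.005 0.003

wrist centre = target − a_3·(cos φ, sin φ) = (8.9985, -11.7272)
cos θ_2 = (218.5015−8²−8²)/(2·8·8) = 0.7070; θ_2 = -45.0052° (elbow-down)
β = atan2(-11.7272,8.9985) = -52.5002°; ψ = atan2(-5.6574,13.6563) = -22.5026°
θ_1 = β − ψ = -29.9976°
θ_3 = φ − θ_1 − θ_2 = 0.0028° (wrapped to (-180°,180°])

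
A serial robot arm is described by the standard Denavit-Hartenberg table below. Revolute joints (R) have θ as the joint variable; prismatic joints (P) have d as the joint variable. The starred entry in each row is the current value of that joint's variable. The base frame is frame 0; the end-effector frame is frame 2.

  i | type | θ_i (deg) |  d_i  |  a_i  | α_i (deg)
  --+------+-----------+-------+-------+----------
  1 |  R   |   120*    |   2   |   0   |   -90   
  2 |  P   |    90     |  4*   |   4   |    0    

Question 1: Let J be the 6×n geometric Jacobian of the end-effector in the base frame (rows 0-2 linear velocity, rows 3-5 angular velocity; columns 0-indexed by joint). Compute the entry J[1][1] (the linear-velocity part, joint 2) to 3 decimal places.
-0.500

prismatic axis z_1 = (-0.8660,-0.5000,0.0000)
J_v[:, 1] = z_1; J_ω[:, 1] = (0,0,0)
entry J[1][1] = -0.5000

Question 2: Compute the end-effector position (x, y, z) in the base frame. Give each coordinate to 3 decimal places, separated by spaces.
-3.464 -2.000 -2.000

after link 1: o_1 = (0.0000, 0.0000, 2.0000)
after link 2: o_2 = (-3.4641, -2.0000, -2.0000)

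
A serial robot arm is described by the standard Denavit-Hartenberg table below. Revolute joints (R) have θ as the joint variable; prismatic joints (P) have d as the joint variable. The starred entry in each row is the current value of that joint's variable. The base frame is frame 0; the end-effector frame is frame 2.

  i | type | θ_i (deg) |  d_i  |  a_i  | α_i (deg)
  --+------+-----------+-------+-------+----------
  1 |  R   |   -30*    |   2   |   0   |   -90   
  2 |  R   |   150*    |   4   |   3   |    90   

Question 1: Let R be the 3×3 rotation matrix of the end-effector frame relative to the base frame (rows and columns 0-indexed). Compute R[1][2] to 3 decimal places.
End-effector z-axis (col 2 of R) = (0.4330,-0.2500,-0.8660)
R[1][2] = -0.2500

-0.250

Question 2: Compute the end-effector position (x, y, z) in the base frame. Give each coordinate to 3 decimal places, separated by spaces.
-0.250 4.763 0.500

after link 1: o_1 = (0.0000, 0.0000, 2.0000)
after link 2: o_2 = (-0.2500, 4.7631, 0.5000)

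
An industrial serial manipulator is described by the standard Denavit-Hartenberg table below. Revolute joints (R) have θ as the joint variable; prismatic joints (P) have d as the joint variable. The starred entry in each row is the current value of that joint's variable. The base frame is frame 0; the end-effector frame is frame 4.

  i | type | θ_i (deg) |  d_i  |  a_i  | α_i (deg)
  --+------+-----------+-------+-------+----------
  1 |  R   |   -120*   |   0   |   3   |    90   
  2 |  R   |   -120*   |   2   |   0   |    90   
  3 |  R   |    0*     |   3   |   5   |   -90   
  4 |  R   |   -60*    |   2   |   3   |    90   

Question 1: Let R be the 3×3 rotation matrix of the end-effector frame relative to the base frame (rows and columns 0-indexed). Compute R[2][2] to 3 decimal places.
End-effector z-axis (col 2 of R) = (0.0000,0.0000,1.0000)
R[2][2] = 1.0000

1.000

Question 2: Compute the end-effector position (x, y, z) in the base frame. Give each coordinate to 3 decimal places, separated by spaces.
after link 1: o_1 = (-1.5000, -2.5981, 0.0000)
after link 2: o_2 = (-3.2321, -1.5981, 0.0000)
after link 3: o_3 = (-0.6830, 2.8170, -2.8301)
after link 4: o_4 = (-0.9151, 6.4151, -2.8301)

-0.915 6.415 -2.830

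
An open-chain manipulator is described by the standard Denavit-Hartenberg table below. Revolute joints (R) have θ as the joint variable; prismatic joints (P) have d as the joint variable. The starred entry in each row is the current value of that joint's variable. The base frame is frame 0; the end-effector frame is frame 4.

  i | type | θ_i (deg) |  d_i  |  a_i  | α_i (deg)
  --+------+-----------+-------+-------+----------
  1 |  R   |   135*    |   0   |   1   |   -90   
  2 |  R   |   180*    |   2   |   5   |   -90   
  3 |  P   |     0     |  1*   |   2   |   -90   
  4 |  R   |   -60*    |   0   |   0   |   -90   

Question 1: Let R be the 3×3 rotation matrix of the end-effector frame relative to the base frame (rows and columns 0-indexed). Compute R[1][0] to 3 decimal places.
-0.354

End-effector x-axis (col 0 of R) = (0.3536,-0.3536,0.8660)
R[1][0] = -0.3536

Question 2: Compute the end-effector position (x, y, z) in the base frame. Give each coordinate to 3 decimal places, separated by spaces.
2.828 -5.657 1.000

after link 1: o_1 = (-0.7071, 0.7071, 0.0000)
after link 2: o_2 = (1.4142, -4.2426, -0.0000)
after link 3: o_3 = (2.8284, -5.6569, 1.0000)
after link 4: o_4 = (2.8284, -5.6569, 1.0000)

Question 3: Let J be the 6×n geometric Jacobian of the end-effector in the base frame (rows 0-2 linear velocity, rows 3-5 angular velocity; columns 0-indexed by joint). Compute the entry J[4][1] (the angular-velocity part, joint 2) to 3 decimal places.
-0.707

axis z_1 = (-0.7071,-0.7071,0.0000); lever o_n−o_1 = (3.5355,-6.3640,1.0000)
cross product → J_v[:, 1] = (-0.7071,0.7071,7.0000)
J_ω[:, 1] = z_1
entry J[4][1] = -0.7071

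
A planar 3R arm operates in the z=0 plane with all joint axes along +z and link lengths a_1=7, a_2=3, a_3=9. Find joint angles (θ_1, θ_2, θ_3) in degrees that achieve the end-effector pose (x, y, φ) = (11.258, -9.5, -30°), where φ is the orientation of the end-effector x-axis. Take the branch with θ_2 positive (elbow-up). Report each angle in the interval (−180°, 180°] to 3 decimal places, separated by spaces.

wrist centre = target − a_3·(cos φ, sin φ) = (3.4638, -5.0000)
cos θ_2 = (36.9977−7²−3²)/(2·7·3) = -0.5001; θ_2 = 120.0036° (elbow-up)
β = atan2(-5.0000,3.4638) = -55.2876°; ψ = atan2(2.5980,5.4998) = 25.2848°
θ_1 = β − ψ = -80.5724°
θ_3 = φ − θ_1 − θ_2 = -69.4312° (wrapped to (-180°,180°])

-80.572 120.004 -69.431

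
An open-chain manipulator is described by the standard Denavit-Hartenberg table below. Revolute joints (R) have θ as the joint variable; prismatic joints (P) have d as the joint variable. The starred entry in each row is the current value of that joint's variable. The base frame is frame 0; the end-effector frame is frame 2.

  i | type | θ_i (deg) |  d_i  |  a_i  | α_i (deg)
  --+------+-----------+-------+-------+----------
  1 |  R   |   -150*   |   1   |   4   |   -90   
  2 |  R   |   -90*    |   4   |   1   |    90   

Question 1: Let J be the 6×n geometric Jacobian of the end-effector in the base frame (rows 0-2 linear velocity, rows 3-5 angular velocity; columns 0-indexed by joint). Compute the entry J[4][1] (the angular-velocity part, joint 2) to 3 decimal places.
-0.866

axis z_1 = (0.5000,-0.8660,0.0000); lever o_n−o_1 = (2.0000,-3.4641,1.0000)
cross product → J_v[:, 1] = (-0.8660,-0.5000,0.0000)
J_ω[:, 1] = z_1
entry J[4][1] = -0.8660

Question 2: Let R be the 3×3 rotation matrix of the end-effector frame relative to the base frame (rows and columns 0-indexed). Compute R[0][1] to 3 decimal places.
0.500

End-effector y-axis (col 1 of R) = (0.5000,-0.8660,0.0000)
R[0][1] = 0.5000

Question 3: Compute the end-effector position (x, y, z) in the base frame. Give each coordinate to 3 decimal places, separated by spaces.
after link 1: o_1 = (-3.4641, -2.0000, 1.0000)
after link 2: o_2 = (-1.4641, -5.4641, 2.0000)

-1.464 -5.464 2.000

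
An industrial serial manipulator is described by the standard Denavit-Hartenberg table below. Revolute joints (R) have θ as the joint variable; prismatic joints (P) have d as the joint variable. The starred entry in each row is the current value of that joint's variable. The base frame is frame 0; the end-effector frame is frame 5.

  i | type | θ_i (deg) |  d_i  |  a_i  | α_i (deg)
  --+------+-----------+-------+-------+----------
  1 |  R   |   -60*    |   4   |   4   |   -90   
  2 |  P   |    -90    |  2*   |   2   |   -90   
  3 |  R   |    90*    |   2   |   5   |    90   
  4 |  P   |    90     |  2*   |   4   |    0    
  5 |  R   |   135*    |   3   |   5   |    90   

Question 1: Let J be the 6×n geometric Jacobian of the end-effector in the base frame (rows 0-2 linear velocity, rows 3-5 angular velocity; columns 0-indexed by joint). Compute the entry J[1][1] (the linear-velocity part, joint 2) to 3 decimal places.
0.500

prismatic axis z_1 = (0.8660,0.5000,0.0000)
J_v[:, 1] = z_1; J_ω[:, 1] = (0,0,0)
entry J[1][1] = 0.5000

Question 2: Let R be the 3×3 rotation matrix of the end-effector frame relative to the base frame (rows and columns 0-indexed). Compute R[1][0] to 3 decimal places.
0.966

End-effector x-axis (col 0 of R) = (0.2588,0.9659,0.0000)
R[1][0] = 0.9659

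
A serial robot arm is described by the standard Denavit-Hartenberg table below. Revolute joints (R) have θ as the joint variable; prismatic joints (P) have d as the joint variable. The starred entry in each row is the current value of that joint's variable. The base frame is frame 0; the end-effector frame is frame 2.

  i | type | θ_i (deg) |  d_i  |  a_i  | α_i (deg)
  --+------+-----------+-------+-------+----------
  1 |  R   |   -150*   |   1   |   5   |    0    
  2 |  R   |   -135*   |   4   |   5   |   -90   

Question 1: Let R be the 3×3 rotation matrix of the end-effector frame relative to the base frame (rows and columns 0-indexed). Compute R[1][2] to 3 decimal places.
End-effector z-axis (col 2 of R) = (-0.9659,0.2588,0.0000)
R[1][2] = 0.2588

0.259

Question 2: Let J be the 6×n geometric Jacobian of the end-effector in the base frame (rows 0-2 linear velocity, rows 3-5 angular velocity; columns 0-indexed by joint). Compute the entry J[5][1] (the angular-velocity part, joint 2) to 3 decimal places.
axis z_1 = (0.0000,0.0000,1.0000); lever o_n−o_1 = (1.2941,4.8296,4.0000)
cross product → J_v[:, 1] = (-4.8296,1.2941,0.0000)
J_ω[:, 1] = z_1
entry J[5][1] = 1.0000

1.000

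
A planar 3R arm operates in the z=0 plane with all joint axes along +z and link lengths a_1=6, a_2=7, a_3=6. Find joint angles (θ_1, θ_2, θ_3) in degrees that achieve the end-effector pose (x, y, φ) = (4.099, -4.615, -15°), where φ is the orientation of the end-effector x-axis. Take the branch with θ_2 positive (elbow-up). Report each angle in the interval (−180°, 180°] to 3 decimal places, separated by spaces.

149.995 149.999 45.006

wrist centre = target − a_3·(cos φ, sin φ) = (-1.6966, -3.0621)
cos θ_2 = (12.2547−6²−7²)/(2·6·7) = -0.8660; θ_2 = 149.9989° (elbow-up)
β = atan2(-3.0621,-1.6966) = -118.9887°; ψ = atan2(3.5001,-0.0621) = 91.0166°
θ_1 = β − ψ = -210.0054°
θ_3 = φ − θ_1 − θ_2 = 45.0065° (wrapped to (-180°,180°])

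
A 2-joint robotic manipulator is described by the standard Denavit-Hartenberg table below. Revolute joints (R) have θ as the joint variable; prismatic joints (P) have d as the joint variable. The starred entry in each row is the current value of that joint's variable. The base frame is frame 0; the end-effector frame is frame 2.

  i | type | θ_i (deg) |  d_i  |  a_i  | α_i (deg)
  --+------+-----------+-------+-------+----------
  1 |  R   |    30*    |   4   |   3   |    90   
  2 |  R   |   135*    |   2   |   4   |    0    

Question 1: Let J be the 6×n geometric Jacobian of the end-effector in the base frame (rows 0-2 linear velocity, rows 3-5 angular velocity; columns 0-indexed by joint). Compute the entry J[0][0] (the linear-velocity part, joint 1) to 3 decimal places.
axis z_0 = ẑ; lever o_n−o_0 = (1.1486,-1.6463,6.8284)
cross product → J_v[:, 0] = (1.6463,1.1486,-0.0000)
J_ω[:, 0] = z_0
entry J[0][0] = 1.6463

1.646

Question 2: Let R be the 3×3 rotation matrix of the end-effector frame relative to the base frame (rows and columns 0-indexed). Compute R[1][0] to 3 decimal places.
-0.354

End-effector x-axis (col 0 of R) = (-0.6124,-0.3536,0.7071)
R[1][0] = -0.3536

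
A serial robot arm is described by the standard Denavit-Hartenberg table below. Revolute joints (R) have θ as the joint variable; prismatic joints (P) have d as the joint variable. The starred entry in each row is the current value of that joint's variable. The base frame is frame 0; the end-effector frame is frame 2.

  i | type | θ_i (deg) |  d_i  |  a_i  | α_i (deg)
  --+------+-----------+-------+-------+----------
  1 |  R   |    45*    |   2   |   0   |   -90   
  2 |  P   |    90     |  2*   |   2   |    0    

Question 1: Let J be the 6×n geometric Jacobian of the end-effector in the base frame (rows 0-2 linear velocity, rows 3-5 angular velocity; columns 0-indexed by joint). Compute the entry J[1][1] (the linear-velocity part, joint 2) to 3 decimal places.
0.707

prismatic axis z_1 = (-0.7071,0.7071,0.0000)
J_v[:, 1] = z_1; J_ω[:, 1] = (0,0,0)
entry J[1][1] = 0.7071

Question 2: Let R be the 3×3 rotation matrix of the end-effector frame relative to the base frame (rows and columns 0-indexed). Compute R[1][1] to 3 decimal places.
-0.707

End-effector y-axis (col 1 of R) = (-0.7071,-0.7071,-0.0000)
R[1][1] = -0.7071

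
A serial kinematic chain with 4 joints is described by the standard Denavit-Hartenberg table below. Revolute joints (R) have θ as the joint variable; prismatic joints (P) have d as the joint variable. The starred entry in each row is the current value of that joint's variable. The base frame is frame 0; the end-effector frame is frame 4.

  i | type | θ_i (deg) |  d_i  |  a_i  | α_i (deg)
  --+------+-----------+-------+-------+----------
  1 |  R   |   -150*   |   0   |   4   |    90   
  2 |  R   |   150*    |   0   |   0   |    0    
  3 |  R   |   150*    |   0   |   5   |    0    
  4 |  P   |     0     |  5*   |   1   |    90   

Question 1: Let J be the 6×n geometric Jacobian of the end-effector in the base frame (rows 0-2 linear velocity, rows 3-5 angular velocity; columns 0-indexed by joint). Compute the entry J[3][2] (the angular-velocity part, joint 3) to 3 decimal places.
axis z_2 = (-0.5000,0.8660,0.0000); lever o_n−o_2 = (-5.0981,2.8301,-5.1962)
cross product → J_v[:, 2] = (-4.5000,-2.5981,3.0000)
J_ω[:, 2] = z_2
entry J[3][2] = -0.5000

-0.500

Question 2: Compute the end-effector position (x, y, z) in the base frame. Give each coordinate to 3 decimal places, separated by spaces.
after link 1: o_1 = (-3.4641, -2.0000, 0.0000)
after link 2: o_2 = (-3.4641, -2.0000, 0.0000)
after link 3: o_3 = (-5.6292, -3.2500, -4.3301)
after link 4: o_4 = (-8.5622, 0.8301, -5.1962)

-8.562 0.830 -5.196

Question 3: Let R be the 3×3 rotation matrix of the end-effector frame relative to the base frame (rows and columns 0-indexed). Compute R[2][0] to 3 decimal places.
End-effector x-axis (col 0 of R) = (-0.4330,-0.2500,-0.8660)
R[2][0] = -0.8660

-0.866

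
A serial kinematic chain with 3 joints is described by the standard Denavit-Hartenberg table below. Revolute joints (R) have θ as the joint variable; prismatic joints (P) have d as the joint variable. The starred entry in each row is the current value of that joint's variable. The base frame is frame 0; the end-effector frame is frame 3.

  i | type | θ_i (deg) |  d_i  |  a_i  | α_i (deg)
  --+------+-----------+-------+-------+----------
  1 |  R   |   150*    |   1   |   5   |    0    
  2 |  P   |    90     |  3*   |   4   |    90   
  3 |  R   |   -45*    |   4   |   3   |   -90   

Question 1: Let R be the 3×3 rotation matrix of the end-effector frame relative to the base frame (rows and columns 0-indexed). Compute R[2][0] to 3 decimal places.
-0.707

End-effector x-axis (col 0 of R) = (-0.3536,-0.6124,-0.7071)
R[2][0] = -0.7071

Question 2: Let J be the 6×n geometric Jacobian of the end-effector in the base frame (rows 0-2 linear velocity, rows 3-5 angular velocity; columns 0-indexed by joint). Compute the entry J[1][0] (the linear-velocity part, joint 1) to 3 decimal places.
axis z_0 = ẑ; lever o_n−o_0 = (-10.8549,-0.8012,1.8787)
cross product → J_v[:, 0] = (0.8012,-10.8549,0.0000)
J_ω[:, 0] = z_0
entry J[1][0] = -10.8549

-10.855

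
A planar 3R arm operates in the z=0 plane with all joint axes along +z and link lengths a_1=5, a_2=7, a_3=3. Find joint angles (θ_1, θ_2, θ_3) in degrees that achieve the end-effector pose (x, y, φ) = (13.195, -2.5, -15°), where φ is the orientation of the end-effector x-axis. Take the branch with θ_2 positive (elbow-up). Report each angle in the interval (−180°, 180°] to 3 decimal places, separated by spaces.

-44.996 59.997 -30.000

wrist centre = target − a_3·(cos φ, sin φ) = (10.2972, -1.7235)
cos θ_2 = (109.0034−5²−7²)/(2·5·7) = 0.5000; θ_2 = 59.9968° (elbow-up)
β = atan2(-1.7235,10.2972) = -9.5021°; ψ = atan2(6.0620,8.5003) = 35.4944°
θ_1 = β − ψ = -44.9965°
θ_3 = φ − θ_1 − θ_2 = -30.0003° (wrapped to (-180°,180°])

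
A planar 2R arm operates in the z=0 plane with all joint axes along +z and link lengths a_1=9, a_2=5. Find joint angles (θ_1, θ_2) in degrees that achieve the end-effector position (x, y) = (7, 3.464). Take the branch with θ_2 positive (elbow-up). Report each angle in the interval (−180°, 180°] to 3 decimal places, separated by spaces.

cos θ_2 = (60.9993−9²−5²)/(2·9·5) = -0.5000; θ_2 = 120.0005° (elbow-up)
β = atan2(3.4640,7.0000) = 26.3288°; ψ = atan2(4.3301,6.5000) = 33.6705°
θ_1 = β − ψ = -7.3417°

-7.342 120.001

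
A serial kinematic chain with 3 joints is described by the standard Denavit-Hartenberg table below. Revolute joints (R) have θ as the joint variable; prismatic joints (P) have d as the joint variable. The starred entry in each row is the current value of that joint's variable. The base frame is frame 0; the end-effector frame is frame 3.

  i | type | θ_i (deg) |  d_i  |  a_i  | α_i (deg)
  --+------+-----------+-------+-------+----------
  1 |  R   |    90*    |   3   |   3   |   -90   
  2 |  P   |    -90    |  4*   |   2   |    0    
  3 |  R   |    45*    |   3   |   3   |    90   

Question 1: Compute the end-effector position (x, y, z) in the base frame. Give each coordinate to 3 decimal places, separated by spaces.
after link 1: o_1 = (0.0000, 3.0000, 3.0000)
after link 2: o_2 = (-4.0000, 3.0000, 5.0000)
after link 3: o_3 = (-7.0000, 5.1213, 7.1213)

-7.000 5.121 7.121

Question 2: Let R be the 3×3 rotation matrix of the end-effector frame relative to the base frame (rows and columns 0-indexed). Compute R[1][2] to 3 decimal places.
-0.707

End-effector z-axis (col 2 of R) = (-0.0000,-0.7071,0.7071)
R[1][2] = -0.7071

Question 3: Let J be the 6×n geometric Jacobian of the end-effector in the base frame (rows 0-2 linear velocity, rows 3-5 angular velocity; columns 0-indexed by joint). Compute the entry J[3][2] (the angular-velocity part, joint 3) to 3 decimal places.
-1.000

axis z_2 = (-1.0000,0.0000,0.0000); lever o_n−o_2 = (-3.0000,2.1213,2.1213)
cross product → J_v[:, 2] = (0.0000,2.1213,-2.1213)
J_ω[:, 2] = z_2
entry J[3][2] = -1.0000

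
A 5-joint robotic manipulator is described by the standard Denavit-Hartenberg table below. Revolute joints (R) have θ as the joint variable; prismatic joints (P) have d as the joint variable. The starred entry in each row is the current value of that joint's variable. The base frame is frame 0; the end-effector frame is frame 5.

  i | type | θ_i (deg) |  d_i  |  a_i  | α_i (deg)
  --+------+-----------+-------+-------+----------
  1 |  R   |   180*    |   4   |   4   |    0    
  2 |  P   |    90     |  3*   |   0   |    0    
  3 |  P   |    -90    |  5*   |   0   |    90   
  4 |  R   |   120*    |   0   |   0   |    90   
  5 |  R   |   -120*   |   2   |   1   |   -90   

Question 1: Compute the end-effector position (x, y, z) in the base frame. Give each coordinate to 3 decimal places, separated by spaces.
-5.982 -0.866 12.567

after link 1: o_1 = (-4.0000, 0.0000, 4.0000)
after link 2: o_2 = (-4.0000, 0.0000, 7.0000)
after link 3: o_3 = (-4.0000, 0.0000, 12.0000)
after link 4: o_4 = (-4.0000, 0.0000, 12.0000)
after link 5: o_5 = (-5.9821, -0.8660, 12.5670)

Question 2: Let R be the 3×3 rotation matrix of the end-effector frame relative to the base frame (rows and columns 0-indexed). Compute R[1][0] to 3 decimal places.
End-effector x-axis (col 0 of R) = (-0.2500,-0.8660,-0.4330)
R[1][0] = -0.8660

-0.866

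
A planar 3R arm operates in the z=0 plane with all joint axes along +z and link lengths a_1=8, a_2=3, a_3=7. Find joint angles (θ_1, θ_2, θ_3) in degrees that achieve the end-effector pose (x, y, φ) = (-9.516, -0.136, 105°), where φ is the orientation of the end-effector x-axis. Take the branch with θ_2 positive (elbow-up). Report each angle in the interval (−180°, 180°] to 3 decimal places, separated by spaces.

-150.004 45.017 -150.013

wrist centre = target − a_3·(cos φ, sin φ) = (-7.7043, -6.8975)
cos θ_2 = (106.9310−8²−3²)/(2·8·3) = 0.7069; θ_2 = 45.0171° (elbow-up)
β = atan2(-6.8975,-7.7043) = -138.1625°; ψ = atan2(2.1220,10.1207) = 11.8414°
θ_1 = β − ψ = -150.0039°
θ_3 = φ − θ_1 − θ_2 = -150.0132° (wrapped to (-180°,180°])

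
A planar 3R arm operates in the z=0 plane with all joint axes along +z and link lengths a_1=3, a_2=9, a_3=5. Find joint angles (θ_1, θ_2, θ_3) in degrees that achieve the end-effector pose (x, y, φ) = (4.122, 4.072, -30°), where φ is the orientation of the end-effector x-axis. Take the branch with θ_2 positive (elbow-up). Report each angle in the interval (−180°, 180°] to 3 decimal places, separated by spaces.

wrist centre = target − a_3·(cos φ, sin φ) = (-0.2081, 6.5720)
cos θ_2 = (43.2345−3²−9²)/(2·3·9) = -0.8660; θ_2 = 150.0003° (elbow-up)
β = atan2(6.5720,-0.2081) = 91.8139°; ψ = atan2(4.5000,-4.7942) = 136.8136°
θ_1 = β − ψ = -44.9997°
θ_3 = φ − θ_1 − θ_2 = -135.0006° (wrapped to (-180°,180°])

-45.000 150.000 -135.001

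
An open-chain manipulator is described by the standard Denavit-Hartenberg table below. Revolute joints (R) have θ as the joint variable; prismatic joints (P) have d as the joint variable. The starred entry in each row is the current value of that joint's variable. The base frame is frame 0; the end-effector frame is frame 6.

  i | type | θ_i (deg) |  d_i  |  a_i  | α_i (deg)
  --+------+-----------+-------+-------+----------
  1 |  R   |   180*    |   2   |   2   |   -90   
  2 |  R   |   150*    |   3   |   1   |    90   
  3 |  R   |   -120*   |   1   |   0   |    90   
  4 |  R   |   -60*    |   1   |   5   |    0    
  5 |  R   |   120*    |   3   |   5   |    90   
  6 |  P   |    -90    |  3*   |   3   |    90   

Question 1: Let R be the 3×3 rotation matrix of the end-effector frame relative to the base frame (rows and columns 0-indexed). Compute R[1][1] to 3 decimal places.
0.750

End-effector y-axis (col 1 of R) = (-0.1250,0.7500,0.6495)
R[1][1] = 0.7500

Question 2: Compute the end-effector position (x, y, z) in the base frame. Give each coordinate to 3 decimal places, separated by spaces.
-4.924 3.080 4.266

after link 1: o_1 = (-2.0000, 0.0000, 2.0000)
after link 2: o_2 = (-1.1340, -3.0000, 1.5000)
after link 3: o_3 = (-1.6340, -3.0000, 0.6340)
after link 4: o_4 = (-1.3014, -1.3349, 5.4420)
after link 5: o_5 = (-6.7990, -0.6699, 3.6160)
after link 6: o_6 = (-4.9240, 3.0801, 4.2655)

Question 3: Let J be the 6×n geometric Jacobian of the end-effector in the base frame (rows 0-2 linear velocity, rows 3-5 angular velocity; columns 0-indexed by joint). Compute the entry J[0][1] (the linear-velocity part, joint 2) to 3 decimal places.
axis z_1 = (-0.0000,-1.0000,0.0000); lever o_n−o_1 = (-2.9240,3.0801,2.2655)
cross product → J_v[:, 1] = (-2.2655,0.0000,-2.9240)
J_ω[:, 1] = z_1
entry J[0][1] = -2.2655

-2.266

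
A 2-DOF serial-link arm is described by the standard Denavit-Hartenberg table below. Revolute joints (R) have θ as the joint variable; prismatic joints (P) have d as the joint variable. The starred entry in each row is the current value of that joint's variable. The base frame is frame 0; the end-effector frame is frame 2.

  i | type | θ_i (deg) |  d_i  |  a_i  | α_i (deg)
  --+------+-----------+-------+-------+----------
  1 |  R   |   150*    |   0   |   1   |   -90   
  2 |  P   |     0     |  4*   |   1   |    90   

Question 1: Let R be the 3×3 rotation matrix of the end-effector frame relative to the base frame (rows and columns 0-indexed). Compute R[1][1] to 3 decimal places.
-0.866

End-effector y-axis (col 1 of R) = (-0.5000,-0.8660,0.0000)
R[1][1] = -0.8660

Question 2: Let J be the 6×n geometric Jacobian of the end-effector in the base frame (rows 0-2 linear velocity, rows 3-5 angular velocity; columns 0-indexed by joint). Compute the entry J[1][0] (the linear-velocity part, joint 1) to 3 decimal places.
-3.732

axis z_0 = ẑ; lever o_n−o_0 = (-3.7321,-2.4641,0.0000)
cross product → J_v[:, 0] = (2.4641,-3.7321,0.0000)
J_ω[:, 0] = z_0
entry J[1][0] = -3.7321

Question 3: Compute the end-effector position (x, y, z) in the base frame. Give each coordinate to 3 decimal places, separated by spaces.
-3.732 -2.464 0.000

after link 1: o_1 = (-0.8660, 0.5000, 0.0000)
after link 2: o_2 = (-3.7321, -2.4641, 0.0000)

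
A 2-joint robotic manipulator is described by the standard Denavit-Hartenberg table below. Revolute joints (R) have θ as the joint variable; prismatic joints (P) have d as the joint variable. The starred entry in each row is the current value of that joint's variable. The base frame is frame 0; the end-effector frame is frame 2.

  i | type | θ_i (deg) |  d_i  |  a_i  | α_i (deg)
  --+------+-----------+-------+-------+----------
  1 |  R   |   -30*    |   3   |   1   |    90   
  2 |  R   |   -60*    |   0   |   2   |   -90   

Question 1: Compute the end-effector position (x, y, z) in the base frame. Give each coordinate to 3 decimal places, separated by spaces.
1.732 -1.000 1.268

after link 1: o_1 = (0.8660, -0.5000, 3.0000)
after link 2: o_2 = (1.7321, -1.0000, 1.2679)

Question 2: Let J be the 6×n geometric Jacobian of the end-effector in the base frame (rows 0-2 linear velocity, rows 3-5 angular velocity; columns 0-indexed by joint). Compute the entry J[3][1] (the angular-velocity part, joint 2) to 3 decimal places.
-0.500

axis z_1 = (-0.5000,-0.8660,0.0000); lever o_n−o_1 = (0.8660,-0.5000,-1.7321)
cross product → J_v[:, 1] = (1.5000,-0.8660,1.0000)
J_ω[:, 1] = z_1
entry J[3][1] = -0.5000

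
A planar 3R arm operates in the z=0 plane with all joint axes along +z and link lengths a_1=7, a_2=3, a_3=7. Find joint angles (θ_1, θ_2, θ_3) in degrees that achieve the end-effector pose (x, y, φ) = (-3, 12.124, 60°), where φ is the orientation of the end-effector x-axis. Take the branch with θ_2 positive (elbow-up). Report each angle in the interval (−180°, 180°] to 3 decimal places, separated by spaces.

wrist centre = target − a_3·(cos φ, sin φ) = (-6.5000, 6.0618)
cos θ_2 = (78.9957−7²−3²)/(2·7·3) = 0.4999; θ_2 = 60.0068° (elbow-up)
β = atan2(6.0618,-6.5000) = 136.9978°; ψ = atan2(2.5983,8.4997) = 16.9978°
θ_1 = β − ψ = 120.0000°
θ_3 = φ − θ_1 − θ_2 = -120.0068° (wrapped to (-180°,180°])

120.000 60.007 -120.007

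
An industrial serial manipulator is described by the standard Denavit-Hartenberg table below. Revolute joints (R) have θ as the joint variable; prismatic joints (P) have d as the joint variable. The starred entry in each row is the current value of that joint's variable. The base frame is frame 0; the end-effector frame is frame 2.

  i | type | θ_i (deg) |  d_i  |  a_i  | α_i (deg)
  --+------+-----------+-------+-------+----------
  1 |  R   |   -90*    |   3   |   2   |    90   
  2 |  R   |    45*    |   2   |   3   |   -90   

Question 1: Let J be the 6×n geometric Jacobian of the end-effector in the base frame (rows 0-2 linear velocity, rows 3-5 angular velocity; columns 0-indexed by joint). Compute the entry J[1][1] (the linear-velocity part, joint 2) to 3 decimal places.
2.121

axis z_1 = (-1.0000,-0.0000,0.0000); lever o_n−o_1 = (-2.0000,-2.1213,2.1213)
cross product → J_v[:, 1] = (0.0000,2.1213,2.1213)
J_ω[:, 1] = z_1
entry J[1][1] = 2.1213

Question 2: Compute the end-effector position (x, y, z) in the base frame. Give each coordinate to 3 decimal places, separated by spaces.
-2.000 -4.121 5.121

after link 1: o_1 = (0.0000, -2.0000, 3.0000)
after link 2: o_2 = (-2.0000, -4.1213, 5.1213)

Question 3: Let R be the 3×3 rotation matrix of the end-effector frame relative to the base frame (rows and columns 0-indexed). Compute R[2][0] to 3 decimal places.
End-effector x-axis (col 0 of R) = (0.0000,-0.7071,0.7071)
R[2][0] = 0.7071

0.707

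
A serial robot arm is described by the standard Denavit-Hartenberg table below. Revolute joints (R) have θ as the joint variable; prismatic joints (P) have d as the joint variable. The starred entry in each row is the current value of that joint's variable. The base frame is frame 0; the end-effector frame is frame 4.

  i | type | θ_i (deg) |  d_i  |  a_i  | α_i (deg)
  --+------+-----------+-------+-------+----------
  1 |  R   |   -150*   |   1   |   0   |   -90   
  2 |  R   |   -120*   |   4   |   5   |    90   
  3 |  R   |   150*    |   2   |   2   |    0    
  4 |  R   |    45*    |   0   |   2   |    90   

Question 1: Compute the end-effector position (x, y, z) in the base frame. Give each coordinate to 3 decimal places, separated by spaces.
4.320 -2.682 1.157

after link 1: o_1 = (0.0000, 0.0000, 1.0000)
after link 2: o_2 = (4.1651, -2.2141, 5.3301)
after link 3: o_3 = (5.4151, -2.6471, 2.8301)
after link 4: o_4 = (4.3197, -2.6818, 1.1571)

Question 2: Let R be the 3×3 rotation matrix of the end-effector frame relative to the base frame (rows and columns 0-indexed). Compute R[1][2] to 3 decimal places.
-0.901

End-effector z-axis (col 2 of R) = (0.3709,-0.9012,-0.2241)
R[1][2] = -0.9012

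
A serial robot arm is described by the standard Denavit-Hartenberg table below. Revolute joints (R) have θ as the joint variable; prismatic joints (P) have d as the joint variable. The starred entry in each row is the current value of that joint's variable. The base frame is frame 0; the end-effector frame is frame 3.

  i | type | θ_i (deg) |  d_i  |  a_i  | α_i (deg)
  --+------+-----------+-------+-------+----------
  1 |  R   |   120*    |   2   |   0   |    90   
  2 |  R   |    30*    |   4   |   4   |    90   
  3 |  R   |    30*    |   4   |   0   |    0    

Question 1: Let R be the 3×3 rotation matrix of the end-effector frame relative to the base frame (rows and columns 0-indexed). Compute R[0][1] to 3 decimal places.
End-effector y-axis (col 1 of R) = (0.9665,0.0580,-0.2500)
R[0][1] = 0.9665

0.967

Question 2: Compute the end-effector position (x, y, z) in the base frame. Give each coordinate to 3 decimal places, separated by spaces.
after link 1: o_1 = (0.0000, 0.0000, 2.0000)
after link 2: o_2 = (1.7321, 5.0000, 4.0000)
after link 3: o_3 = (0.7321, 6.7321, 0.5359)

0.732 6.732 0.536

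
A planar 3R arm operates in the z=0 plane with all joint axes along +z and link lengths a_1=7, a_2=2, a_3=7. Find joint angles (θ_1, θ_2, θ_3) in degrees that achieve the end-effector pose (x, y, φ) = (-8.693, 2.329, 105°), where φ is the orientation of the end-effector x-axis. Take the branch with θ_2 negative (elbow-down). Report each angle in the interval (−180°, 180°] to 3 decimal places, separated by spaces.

-134.996 -60.003 -60.001

wrist centre = target − a_3·(cos φ, sin φ) = (-6.8813, -4.4325)
cos θ_2 = (66.9987−7²−2²)/(2·7·2) = 0.5000; θ_2 = -60.0030° (elbow-down)
β = atan2(-4.4325,-6.8813) = -147.2129°; ψ = atan2(-1.7321,7.9999) = -12.2168°
θ_1 = β − ψ = -134.9961°
θ_3 = φ − θ_1 − θ_2 = -60.0009° (wrapped to (-180°,180°])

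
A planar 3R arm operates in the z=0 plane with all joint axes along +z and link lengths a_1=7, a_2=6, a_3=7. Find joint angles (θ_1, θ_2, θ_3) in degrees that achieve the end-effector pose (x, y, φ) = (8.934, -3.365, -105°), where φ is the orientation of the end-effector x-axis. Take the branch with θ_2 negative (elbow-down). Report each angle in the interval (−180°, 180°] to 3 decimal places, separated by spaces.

44.995 -59.995 -90.001

wrist centre = target − a_3·(cos φ, sin φ) = (10.7457, 3.3965)
cos θ_2 = (127.0069−7²−6²)/(2·7·6) = 0.5001; θ_2 = -59.9946° (elbow-down)
β = atan2(3.3965,10.7457) = 17.5406°; ψ = atan2(-5.1959,10.0005) = -27.4546°
θ_1 = β − ψ = 44.9952°
θ_3 = φ − θ_1 − θ_2 = -90.0006° (wrapped to (-180°,180°])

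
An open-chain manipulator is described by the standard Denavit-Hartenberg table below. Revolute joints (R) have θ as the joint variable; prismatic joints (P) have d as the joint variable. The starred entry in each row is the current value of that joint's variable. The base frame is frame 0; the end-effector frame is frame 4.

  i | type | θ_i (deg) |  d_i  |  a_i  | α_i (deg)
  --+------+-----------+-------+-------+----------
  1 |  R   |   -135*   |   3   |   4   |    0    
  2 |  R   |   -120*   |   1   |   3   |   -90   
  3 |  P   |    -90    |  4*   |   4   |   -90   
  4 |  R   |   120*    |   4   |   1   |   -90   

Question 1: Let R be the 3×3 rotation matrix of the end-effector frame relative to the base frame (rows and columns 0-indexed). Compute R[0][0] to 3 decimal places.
End-effector x-axis (col 0 of R) = (0.8365,0.2241,-0.5000)
R[0][0] = 0.8365

0.837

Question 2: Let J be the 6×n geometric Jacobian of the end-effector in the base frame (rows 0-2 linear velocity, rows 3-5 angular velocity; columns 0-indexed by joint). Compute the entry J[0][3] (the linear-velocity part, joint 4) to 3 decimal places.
-0.483

axis z_3 = (-0.2588,0.9659,-0.0000); lever o_n−o_3 = (-0.1988,4.0878,-0.5000)
cross product → J_v[:, 3] = (-0.4830,-0.1294,-0.8660)
J_ω[:, 3] = z_3
entry J[0][3] = -0.4830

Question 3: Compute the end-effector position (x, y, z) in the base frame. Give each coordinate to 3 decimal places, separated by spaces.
-7.667 3.122 7.500

after link 1: o_1 = (-2.8284, -2.8284, 3.0000)
after link 2: o_2 = (-3.6049, 0.0694, 4.0000)
after link 3: o_3 = (-7.4686, -0.9659, 8.0000)
after link 4: o_4 = (-7.6673, 3.1219, 7.5000)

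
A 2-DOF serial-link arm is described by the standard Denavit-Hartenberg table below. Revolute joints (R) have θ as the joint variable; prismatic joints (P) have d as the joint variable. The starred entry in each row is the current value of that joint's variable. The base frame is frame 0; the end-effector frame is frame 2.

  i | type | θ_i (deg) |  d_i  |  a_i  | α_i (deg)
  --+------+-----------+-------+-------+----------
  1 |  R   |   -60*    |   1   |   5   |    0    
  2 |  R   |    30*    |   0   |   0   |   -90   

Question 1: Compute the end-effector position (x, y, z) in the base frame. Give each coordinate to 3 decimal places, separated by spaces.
after link 1: o_1 = (2.5000, -4.3301, 1.0000)
after link 2: o_2 = (2.5000, -4.3301, 1.0000)

2.500 -4.330 1.000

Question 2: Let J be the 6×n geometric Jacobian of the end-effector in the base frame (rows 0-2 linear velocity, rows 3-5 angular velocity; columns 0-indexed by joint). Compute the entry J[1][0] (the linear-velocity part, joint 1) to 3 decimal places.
axis z_0 = ẑ; lever o_n−o_0 = (2.5000,-4.3301,1.0000)
cross product → J_v[:, 0] = (4.3301,2.5000,-0.0000)
J_ω[:, 0] = z_0
entry J[1][0] = 2.5000

2.500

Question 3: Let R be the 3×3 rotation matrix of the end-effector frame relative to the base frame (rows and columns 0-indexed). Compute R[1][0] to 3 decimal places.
End-effector x-axis (col 0 of R) = (0.8660,-0.5000,0.0000)
R[1][0] = -0.5000

-0.500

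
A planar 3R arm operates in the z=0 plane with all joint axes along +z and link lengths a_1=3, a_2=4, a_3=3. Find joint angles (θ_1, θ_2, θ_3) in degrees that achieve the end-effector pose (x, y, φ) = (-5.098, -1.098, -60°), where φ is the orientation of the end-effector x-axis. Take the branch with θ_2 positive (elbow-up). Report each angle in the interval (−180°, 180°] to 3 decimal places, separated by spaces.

wrist centre = target − a_3·(cos φ, sin φ) = (-6.5980, 1.5001)
cos θ_2 = (45.7838−3²−4²)/(2·3·4) = 0.8660; θ_2 = 30.0037° (elbow-up)
β = atan2(1.5001,-6.5980) = 167.1914°; ψ = atan2(2.0002,6.4640) = 17.1943°
θ_1 = β − ψ = 149.9971°
θ_3 = φ − θ_1 − θ_2 = 119.9992° (wrapped to (-180°,180°])

149.997 30.004 119.999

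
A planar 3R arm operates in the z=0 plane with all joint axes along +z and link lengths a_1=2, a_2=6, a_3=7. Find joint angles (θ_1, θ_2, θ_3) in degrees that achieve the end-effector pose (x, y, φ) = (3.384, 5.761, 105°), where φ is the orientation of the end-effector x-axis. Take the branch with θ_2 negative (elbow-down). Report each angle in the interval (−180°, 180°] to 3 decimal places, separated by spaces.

wrist centre = target − a_3·(cos φ, sin φ) = (5.1957, -1.0005)
cos θ_2 = (27.9966−2²−6²)/(2·2·6) = -0.5001; θ_2 = -120.0094° (elbow-down)
β = atan2(-1.0005,5.1957) = -10.8994°; ψ = atan2(-5.1957,-1.0008) = -100.9034°
θ_1 = β − ψ = 90.0041°
θ_3 = φ − θ_1 − θ_2 = 135.0053° (wrapped to (-180°,180°])

90.004 -120.009 135.005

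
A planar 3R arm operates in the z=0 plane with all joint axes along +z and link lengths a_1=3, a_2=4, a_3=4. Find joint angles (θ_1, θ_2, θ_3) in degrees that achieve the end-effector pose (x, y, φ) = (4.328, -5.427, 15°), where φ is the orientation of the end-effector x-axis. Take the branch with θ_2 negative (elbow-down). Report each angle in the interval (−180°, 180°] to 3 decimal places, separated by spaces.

wrist centre = target − a_3·(cos φ, sin φ) = (0.4643, -6.4623)
cos θ_2 = (41.9766−3²−4²)/(2·3·4) = 0.7074; θ_2 = -44.9797° (elbow-down)
β = atan2(-6.4623,0.4643) = -85.8905°; ψ = atan2(-2.8274,5.8294) = -25.8746°
θ_1 = β − ψ = -60.0159°
θ_3 = φ − θ_1 − θ_2 = 119.9956° (wrapped to (-180°,180°])

-60.016 -44.980 119.996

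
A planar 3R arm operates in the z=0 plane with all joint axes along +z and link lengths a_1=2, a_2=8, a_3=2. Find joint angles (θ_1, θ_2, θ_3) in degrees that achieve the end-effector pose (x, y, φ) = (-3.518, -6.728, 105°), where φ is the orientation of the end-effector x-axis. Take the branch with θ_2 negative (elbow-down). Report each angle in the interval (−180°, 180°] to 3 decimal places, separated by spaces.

wrist centre = target − a_3·(cos φ, sin φ) = (-3.0004, -8.6599)
cos θ_2 = (83.9952−2²−8²)/(2·2·8) = 0.4999; θ_2 = -60.0099° (elbow-down)
β = atan2(-8.6599,-3.0004) = -109.1096°; ψ = atan2(-6.9289,5.9988) = -49.1151°
θ_1 = β − ψ = -59.9945°
θ_3 = φ − θ_1 − θ_2 = -134.9956° (wrapped to (-180°,180°])

-59.994 -60.010 -134.996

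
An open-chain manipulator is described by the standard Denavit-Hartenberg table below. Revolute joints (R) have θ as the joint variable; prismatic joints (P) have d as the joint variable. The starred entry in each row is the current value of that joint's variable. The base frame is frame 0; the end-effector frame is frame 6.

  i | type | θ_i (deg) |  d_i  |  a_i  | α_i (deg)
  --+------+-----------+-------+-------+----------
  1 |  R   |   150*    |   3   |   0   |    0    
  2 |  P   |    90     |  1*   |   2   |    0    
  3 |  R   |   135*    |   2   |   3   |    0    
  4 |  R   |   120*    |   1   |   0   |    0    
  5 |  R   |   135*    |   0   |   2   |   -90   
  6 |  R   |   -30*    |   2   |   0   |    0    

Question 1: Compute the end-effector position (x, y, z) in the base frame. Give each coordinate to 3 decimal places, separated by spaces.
after link 1: o_1 = (0.0000, 0.0000, 3.0000)
after link 2: o_2 = (-1.0000, -1.7321, 4.0000)
after link 3: o_3 = (1.8978, -0.9556, 6.0000)
after link 4: o_4 = (1.8978, -0.9556, 7.0000)
after link 5: o_5 = (1.8978, -2.9556, 7.0000)
after link 6: o_6 = (3.8978, -2.9556, 7.0000)

3.898 -2.956 7.000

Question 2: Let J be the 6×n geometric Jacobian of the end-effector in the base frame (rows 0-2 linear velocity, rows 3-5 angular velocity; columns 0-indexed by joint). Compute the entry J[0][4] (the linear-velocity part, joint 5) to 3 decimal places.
2.000

axis z_4 = (0.0000,0.0000,1.0000); lever o_n−o_4 = (2.0000,-2.0000,0.0000)
cross product → J_v[:, 4] = (2.0000,2.0000,-0.0000)
J_ω[:, 4] = z_4
entry J[0][4] = 2.0000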